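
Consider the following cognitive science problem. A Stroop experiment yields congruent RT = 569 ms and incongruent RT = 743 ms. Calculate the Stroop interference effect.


Stroop effect = RT(incongruent) - RT(congruent)
= 743 - 569
= 174 ms


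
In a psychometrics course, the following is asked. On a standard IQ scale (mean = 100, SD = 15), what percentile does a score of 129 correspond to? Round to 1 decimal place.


z = (IQ - mean) / SD
z = (129 - 100) / 15 = 1.9333
Percentile = Phi(1.9333) * 100
Phi(1.9333) = 0.9734
= 97.3


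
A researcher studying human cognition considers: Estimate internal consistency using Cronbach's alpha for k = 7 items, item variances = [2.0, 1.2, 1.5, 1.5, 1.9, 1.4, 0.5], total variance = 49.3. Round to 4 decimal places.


alpha = (k/(k-1)) * (1 - sum(s_i^2)/s_total^2)
sum(item variances) = 10.0
k/(k-1) = 7/6 = 1.166667
1 - 10.0/49.3 = 1 - 0.20284 = 0.79716
alpha = 1.166667 * 0.79716
= 0.9300


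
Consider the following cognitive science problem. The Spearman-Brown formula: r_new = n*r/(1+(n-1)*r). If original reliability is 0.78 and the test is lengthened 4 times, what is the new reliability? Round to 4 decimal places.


r_new = n*r / (1 + (n-1)*r)
Numerator = 4 * 0.78 = 3.12
Denominator = 1 + 3 * 0.78 = 3.34
r_new = 3.12 / 3.34
= 0.9341


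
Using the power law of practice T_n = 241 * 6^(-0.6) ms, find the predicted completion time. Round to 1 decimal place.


T_n = 241 * 6^(-0.6)
6^(-0.6) = 0.341279
T_n = 241 * 0.341279
= 82.2 ms


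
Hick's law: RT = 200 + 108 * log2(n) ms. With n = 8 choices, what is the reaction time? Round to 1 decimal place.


RT = 200 + 108 * log2(8)
log2(8) = 3.0
RT = 200 + 108 * 3.0
= 200 + 324.0
= 524.0 ms


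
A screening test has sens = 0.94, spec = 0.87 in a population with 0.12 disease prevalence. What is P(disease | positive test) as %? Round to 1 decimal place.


PPV = (sens * prev) / (sens * prev + (1-spec) * (1-prev))
Numerator = 0.94 * 0.12 = 0.1128
P(positive and no disease) = (1 - spec) * (1 - prev) = (1 - 0.87) * (1 - 0.12) = 0.1144
Denominator = 0.1128 + 0.1144 = 0.2272
PPV = 0.1128 / 0.2272 = 0.496479
As percentage = 49.6


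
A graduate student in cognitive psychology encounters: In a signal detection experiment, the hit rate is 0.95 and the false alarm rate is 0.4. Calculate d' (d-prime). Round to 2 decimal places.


d' = z(HR) - z(FAR)
z(0.95) = 1.6449
z(0.4) = -0.2533
d' = 1.6449 - -0.2533
= 1.90


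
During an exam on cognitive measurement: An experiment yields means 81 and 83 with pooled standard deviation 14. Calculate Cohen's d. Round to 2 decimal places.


Cohen's d = (M1 - M2) / S_pooled
= (81 - 83) / 14
= -2 / 14
= -0.14


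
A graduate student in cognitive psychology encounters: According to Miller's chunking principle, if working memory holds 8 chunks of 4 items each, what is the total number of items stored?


Total items = chunks * items_per_chunk
= 8 * 4
= 32


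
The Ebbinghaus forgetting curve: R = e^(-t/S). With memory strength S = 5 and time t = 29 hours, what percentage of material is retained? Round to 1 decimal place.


R = e^(-t/S)
-t/S = -29/5 = -5.8
R = e^(-5.8) = 0.003028
Percentage = 0.003028 * 100
= 0.3


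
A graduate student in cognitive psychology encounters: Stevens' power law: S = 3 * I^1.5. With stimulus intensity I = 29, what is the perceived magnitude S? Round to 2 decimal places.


S = 3 * 29^1.5
29^1.5 = 156.1698
S = 3 * 156.1698
= 468.51


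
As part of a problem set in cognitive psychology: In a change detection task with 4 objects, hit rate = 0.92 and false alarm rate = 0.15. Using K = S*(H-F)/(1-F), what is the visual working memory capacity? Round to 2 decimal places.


K = S * (H - F) / (1 - F)
H - F = 0.77
1 - F = 0.85
K = 4 * 0.77 / 0.85
= 3.62


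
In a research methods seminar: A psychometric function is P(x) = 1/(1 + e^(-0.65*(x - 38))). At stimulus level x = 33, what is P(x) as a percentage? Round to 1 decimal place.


P(x) = 1/(1 + e^(-0.65*(33 - 38)))
Exponent = -0.65 * -5 = 3.25
e^(3.25) = 25.79034
P = 1/(1 + 25.79034) = 0.037327
Percentage = 3.7


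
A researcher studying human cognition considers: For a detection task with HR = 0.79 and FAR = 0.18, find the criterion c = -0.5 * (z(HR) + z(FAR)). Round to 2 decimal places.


c = -0.5 * (z(HR) + z(FAR))
z(0.79) = 0.8064
z(0.18) = -0.9154
c = -0.5 * (0.8064 + -0.9154)
= -0.5 * -0.109
= 0.05


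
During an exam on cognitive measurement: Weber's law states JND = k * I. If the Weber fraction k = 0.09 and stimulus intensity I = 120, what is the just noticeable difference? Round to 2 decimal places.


JND = k * I
JND = 0.09 * 120
= 10.80


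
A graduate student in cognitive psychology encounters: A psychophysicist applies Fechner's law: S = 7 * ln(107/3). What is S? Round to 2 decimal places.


S = 7 * ln(107/3)
I/I0 = 35.666667
ln(35.666667) = 3.5742
S = 7 * 3.5742
= 25.02


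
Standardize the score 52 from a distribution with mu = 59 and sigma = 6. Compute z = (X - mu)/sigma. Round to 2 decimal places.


z = (X - mu) / sigma
= (52 - 59) / 6
= -7 / 6
= -1.17


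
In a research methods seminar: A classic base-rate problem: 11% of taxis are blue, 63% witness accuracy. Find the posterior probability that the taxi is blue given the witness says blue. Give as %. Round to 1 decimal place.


P(blue | says blue) = P(says blue | blue)*P(blue) / [P(says blue | blue)*P(blue) + P(says blue | not blue)*P(not blue)]
Numerator = 0.63 * 0.11 = 0.0693
False identification = 0.37 * 0.89 = 0.3293
P = 0.0693 / (0.0693 + 0.3293)
= 0.0693 / 0.3986
As percentage = 17.4


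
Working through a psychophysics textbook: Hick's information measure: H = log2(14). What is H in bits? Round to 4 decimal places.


H = log2(n)
H = log2(14)
= 3.8074


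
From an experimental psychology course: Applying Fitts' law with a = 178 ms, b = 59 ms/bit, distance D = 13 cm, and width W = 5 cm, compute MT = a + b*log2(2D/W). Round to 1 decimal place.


MT = 178 + 59 * log2(2*13/5)
2D/W = 5.2
log2(5.2) = 2.3785
MT = 178 + 59 * 2.3785
= 318.3 ms


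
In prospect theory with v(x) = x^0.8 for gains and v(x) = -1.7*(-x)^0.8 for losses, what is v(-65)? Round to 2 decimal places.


Since x = -65 < 0, use v(x) = -lambda*(-x)^alpha
(-x) = 65
65^0.8 = 28.2053
v(-65) = -1.7 * 28.2053
= -47.95


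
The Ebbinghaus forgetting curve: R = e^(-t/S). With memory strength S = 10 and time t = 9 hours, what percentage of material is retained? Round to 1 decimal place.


R = e^(-t/S)
-t/S = -9/10 = -0.9
R = e^(-0.9) = 0.40657
Percentage = 0.40657 * 100
= 40.7


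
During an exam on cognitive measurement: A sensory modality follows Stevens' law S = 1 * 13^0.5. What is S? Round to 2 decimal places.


S = 1 * 13^0.5
13^0.5 = 3.6056
S = 1 * 3.6056
= 3.61


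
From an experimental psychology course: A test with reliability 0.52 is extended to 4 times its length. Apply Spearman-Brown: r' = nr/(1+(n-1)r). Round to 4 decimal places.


r_new = n*r / (1 + (n-1)*r)
Numerator = 4 * 0.52 = 2.08
Denominator = 1 + 3 * 0.52 = 2.56
r_new = 2.08 / 2.56
= 0.8125


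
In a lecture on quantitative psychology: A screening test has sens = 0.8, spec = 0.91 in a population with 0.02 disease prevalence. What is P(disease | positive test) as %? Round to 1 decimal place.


PPV = (sens * prev) / (sens * prev + (1-spec) * (1-prev))
Numerator = 0.8 * 0.02 = 0.016
P(positive and no disease) = (1 - spec) * (1 - prev) = (1 - 0.91) * (1 - 0.02) = 0.0882
Denominator = 0.016 + 0.0882 = 0.1042
PPV = 0.016 / 0.1042 = 0.153551
As percentage = 15.4


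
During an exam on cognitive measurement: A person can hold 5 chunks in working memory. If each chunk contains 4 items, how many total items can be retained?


Total items = chunks * items_per_chunk
= 5 * 4
= 20


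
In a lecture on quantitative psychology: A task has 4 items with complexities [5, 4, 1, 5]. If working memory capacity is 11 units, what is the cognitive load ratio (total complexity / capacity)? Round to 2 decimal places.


Total complexity = 5 + 4 + 1 + 5 = 15
Load = total / capacity = 15 / 11
= 1.36


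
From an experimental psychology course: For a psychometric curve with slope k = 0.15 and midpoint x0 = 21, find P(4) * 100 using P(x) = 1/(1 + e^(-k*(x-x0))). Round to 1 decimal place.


P(x) = 1/(1 + e^(-0.15*(4 - 21)))
Exponent = -0.15 * -17 = 2.55
e^(2.55) = 12.807104
P = 1/(1 + 12.807104) = 0.072426
Percentage = 7.2


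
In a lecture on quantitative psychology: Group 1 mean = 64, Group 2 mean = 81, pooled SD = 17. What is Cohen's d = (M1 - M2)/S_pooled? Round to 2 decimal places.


Cohen's d = (M1 - M2) / S_pooled
= (64 - 81) / 17
= -17 / 17
= -1.00


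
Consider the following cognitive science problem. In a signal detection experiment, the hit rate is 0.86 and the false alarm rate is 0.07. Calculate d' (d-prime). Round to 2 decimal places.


d' = z(HR) - z(FAR)
z(0.86) = 1.0803
z(0.07) = -1.4758
d' = 1.0803 - -1.4758
= 2.56


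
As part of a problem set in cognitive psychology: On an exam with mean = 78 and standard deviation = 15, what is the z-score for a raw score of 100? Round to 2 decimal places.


z = (X - mu) / sigma
= (100 - 78) / 15
= 22 / 15
= 1.47


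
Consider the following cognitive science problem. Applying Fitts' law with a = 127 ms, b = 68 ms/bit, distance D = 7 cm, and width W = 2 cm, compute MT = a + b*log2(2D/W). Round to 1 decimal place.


MT = 127 + 68 * log2(2*7/2)
2D/W = 7.0
log2(7.0) = 2.8074
MT = 127 + 68 * 2.8074
= 317.9 ms


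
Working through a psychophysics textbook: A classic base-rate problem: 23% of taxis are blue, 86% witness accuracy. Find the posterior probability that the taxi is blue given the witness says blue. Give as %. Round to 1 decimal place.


P(blue | says blue) = P(says blue | blue)*P(blue) / [P(says blue | blue)*P(blue) + P(says blue | not blue)*P(not blue)]
Numerator = 0.86 * 0.23 = 0.1978
False identification = 0.14 * 0.77 = 0.1078
P = 0.1978 / (0.1978 + 0.1078)
= 0.1978 / 0.3056
As percentage = 64.7


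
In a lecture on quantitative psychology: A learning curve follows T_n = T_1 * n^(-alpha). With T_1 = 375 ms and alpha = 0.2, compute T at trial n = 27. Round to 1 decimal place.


T_n = 375 * 27^(-0.2)
27^(-0.2) = 0.517282
T_n = 375 * 0.517282
= 194.0 ms


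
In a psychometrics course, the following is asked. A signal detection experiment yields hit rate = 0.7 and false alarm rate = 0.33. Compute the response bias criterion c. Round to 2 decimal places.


c = -0.5 * (z(HR) + z(FAR))
z(0.7) = 0.5244
z(0.33) = -0.4399
c = -0.5 * (0.5244 + -0.4399)
= -0.5 * 0.0845
= -0.04


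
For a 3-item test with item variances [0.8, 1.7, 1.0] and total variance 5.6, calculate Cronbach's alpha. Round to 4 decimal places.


alpha = (k/(k-1)) * (1 - sum(s_i^2)/s_total^2)
sum(item variances) = 3.5
k/(k-1) = 3/2 = 1.5
1 - 3.5/5.6 = 1 - 0.625 = 0.375
alpha = 1.5 * 0.375
= 0.5625


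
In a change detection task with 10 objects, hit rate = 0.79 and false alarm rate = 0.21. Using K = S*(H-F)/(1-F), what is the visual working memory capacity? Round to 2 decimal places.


K = S * (H - F) / (1 - F)
H - F = 0.58
1 - F = 0.79
K = 10 * 0.58 / 0.79
= 7.34


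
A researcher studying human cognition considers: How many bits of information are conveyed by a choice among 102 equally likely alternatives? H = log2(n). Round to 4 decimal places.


H = log2(n)
H = log2(102)
= 6.6724


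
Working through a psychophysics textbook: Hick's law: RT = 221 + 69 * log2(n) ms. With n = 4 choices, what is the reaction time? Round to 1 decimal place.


RT = 221 + 69 * log2(4)
log2(4) = 2.0
RT = 221 + 69 * 2.0
= 221 + 138.0
= 359.0 ms


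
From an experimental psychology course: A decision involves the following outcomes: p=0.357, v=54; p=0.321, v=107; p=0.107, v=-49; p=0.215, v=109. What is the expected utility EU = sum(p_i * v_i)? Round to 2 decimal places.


EU = sum(p_i * v_i)
0.357 * 54 = 19.278
0.321 * 107 = 34.347
0.107 * -49 = -5.243
0.215 * 109 = 23.435
EU = 19.278 + 34.347 + -5.243 + 23.435
= 71.82


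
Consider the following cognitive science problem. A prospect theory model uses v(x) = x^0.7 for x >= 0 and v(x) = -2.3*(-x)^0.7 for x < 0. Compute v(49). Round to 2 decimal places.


Since x = 49 >= 0, use v(x) = x^0.7
49^0.7 = 15.2453
v(49) = 15.25


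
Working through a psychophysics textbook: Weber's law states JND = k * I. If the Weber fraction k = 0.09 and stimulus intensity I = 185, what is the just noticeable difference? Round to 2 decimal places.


JND = k * I
JND = 0.09 * 185
= 16.65


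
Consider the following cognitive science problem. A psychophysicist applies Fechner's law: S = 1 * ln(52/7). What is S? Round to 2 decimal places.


S = 1 * ln(52/7)
I/I0 = 7.428571
ln(7.428571) = 2.0053
S = 1 * 2.0053
= 2.01


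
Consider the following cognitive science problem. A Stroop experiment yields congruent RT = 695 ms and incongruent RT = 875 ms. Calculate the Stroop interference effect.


Stroop effect = RT(incongruent) - RT(congruent)
= 875 - 695
= 180 ms


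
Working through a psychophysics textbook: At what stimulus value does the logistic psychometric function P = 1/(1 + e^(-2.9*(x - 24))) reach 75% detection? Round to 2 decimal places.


At P = 0.75: 0.75 = 1/(1 + e^(-k*(x-x0)))
Solving: e^(-k*(x-x0)) = 1/3
x = x0 + ln(3)/k
ln(3) = 1.0986
x = 24 + 1.0986/2.9
= 24 + 0.3788
= 24.38


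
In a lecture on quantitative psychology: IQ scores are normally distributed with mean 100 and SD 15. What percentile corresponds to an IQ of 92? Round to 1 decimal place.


z = (IQ - mean) / SD
z = (92 - 100) / 15 = -0.5333
Percentile = Phi(-0.5333) * 100
Phi(-0.5333) = 0.296913
= 29.7


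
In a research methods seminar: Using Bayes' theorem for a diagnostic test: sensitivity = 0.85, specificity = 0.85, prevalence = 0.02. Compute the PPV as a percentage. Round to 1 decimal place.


PPV = (sens * prev) / (sens * prev + (1-spec) * (1-prev))
Numerator = 0.85 * 0.02 = 0.017
P(positive and no disease) = (1 - spec) * (1 - prev) = (1 - 0.85) * (1 - 0.02) = 0.147
Denominator = 0.017 + 0.147 = 0.164
PPV = 0.017 / 0.164 = 0.103659
As percentage = 10.4


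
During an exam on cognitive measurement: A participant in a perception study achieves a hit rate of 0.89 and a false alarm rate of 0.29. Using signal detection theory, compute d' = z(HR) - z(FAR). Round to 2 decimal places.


d' = z(HR) - z(FAR)
z(0.89) = 1.2265
z(0.29) = -0.5534
d' = 1.2265 - -0.5534
= 1.78


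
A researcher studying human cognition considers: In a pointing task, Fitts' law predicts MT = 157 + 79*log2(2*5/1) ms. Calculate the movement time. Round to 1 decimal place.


MT = 157 + 79 * log2(2*5/1)
2D/W = 10.0
log2(10.0) = 3.3219
MT = 157 + 79 * 3.3219
= 419.4 ms


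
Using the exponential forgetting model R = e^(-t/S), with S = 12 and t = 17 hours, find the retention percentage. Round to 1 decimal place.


R = e^(-t/S)
-t/S = -17/12 = -1.416667
R = e^(-1.416667) = 0.242521
Percentage = 0.242521 * 100
= 24.3


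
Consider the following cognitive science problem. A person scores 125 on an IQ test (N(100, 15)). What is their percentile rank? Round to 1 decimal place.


z = (IQ - mean) / SD
z = (125 - 100) / 15 = 1.6667
Percentile = Phi(1.6667) * 100
Phi(1.6667) = 0.952213
= 95.2


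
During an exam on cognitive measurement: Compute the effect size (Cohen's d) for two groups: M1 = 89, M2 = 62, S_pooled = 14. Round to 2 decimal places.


Cohen's d = (M1 - M2) / S_pooled
= (89 - 62) / 14
= 27 / 14
= 1.93


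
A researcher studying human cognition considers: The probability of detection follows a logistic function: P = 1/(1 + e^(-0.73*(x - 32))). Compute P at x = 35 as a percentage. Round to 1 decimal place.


P(x) = 1/(1 + e^(-0.73*(35 - 32)))
Exponent = -0.73 * 3 = -2.19
e^(-2.19) = 0.111917
P = 1/(1 + 0.111917) = 0.899348
Percentage = 89.9


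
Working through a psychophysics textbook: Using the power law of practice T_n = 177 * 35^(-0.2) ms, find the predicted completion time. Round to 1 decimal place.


T_n = 177 * 35^(-0.2)
35^(-0.2) = 0.491119
T_n = 177 * 0.491119
= 86.9 ms


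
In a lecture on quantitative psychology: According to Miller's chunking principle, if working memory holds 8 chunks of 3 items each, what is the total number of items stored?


Total items = chunks * items_per_chunk
= 8 * 3
= 24


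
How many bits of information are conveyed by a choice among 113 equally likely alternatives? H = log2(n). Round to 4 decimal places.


H = log2(n)
H = log2(113)
= 6.8202


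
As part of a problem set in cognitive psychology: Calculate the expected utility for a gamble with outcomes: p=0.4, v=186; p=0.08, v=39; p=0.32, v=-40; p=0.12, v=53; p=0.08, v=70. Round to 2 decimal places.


EU = sum(p_i * v_i)
0.4 * 186 = 74.4
0.08 * 39 = 3.12
0.32 * -40 = -12.8
0.12 * 53 = 6.36
0.08 * 70 = 5.6
EU = 74.4 + 3.12 + -12.8 + 6.36 + 5.6
= 76.68


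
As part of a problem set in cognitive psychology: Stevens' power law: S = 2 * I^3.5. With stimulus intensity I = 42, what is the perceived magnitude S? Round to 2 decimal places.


S = 2 * 42^3.5
42^3.5 = 480145.1169
S = 2 * 480145.1169
= 960290.23


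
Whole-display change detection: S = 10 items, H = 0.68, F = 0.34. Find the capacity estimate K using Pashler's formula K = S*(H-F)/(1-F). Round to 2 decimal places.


K = S * (H - F) / (1 - F)
H - F = 0.34
1 - F = 0.66
K = 10 * 0.34 / 0.66
= 5.15


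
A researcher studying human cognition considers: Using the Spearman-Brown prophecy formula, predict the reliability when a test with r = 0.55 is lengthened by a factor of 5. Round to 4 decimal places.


r_new = n*r / (1 + (n-1)*r)
Numerator = 5 * 0.55 = 2.75
Denominator = 1 + 4 * 0.55 = 3.2
r_new = 2.75 / 3.2
= 0.8594


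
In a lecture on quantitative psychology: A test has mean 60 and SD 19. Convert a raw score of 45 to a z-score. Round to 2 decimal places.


z = (X - mu) / sigma
= (45 - 60) / 19
= -15 / 19
= -0.79


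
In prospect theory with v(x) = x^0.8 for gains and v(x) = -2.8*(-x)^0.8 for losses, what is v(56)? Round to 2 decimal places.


Since x = 56 >= 0, use v(x) = x^0.8
56^0.8 = 25.0352
v(56) = 25.04


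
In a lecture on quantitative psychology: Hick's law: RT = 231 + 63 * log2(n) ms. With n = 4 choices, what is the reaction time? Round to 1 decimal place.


RT = 231 + 63 * log2(4)
log2(4) = 2.0
RT = 231 + 63 * 2.0
= 231 + 126.0
= 357.0 ms


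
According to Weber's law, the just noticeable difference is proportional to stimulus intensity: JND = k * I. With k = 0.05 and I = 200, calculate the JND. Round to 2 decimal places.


JND = k * I
JND = 0.05 * 200
= 10.00


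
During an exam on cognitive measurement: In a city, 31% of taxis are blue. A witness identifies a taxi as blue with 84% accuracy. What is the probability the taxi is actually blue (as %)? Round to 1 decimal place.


P(blue | says blue) = P(says blue | blue)*P(blue) / [P(says blue | blue)*P(blue) + P(says blue | not blue)*P(not blue)]
Numerator = 0.84 * 0.31 = 0.2604
False identification = 0.16 * 0.69 = 0.1104
P = 0.2604 / (0.2604 + 0.1104)
= 0.2604 / 0.3708
As percentage = 70.2


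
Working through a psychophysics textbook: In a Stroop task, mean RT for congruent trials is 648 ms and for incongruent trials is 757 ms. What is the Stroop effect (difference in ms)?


Stroop effect = RT(incongruent) - RT(congruent)
= 757 - 648
= 109 ms


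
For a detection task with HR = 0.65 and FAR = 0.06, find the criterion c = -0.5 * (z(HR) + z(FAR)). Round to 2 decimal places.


c = -0.5 * (z(HR) + z(FAR))
z(0.65) = 0.3853
z(0.06) = -1.5548
c = -0.5 * (0.3853 + -1.5548)
= -0.5 * -1.1695
= 0.58


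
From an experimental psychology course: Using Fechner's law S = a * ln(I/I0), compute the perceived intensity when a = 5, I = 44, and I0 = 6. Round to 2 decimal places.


S = 5 * ln(44/6)
I/I0 = 7.333333
ln(7.333333) = 1.9924
S = 5 * 1.9924
= 9.96


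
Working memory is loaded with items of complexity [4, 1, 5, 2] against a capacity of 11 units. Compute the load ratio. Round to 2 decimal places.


Total complexity = 4 + 1 + 5 + 2 = 12
Load = total / capacity = 12 / 11
= 1.09


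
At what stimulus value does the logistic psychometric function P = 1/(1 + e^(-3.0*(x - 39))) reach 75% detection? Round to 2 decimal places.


At P = 0.75: 0.75 = 1/(1 + e^(-k*(x-x0)))
Solving: e^(-k*(x-x0)) = 1/3
x = x0 + ln(3)/k
ln(3) = 1.0986
x = 39 + 1.0986/3.0
= 39 + 0.3662
= 39.37


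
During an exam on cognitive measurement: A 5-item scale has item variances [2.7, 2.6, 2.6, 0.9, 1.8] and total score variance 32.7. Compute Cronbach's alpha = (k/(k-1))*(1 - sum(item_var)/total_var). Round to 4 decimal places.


alpha = (k/(k-1)) * (1 - sum(s_i^2)/s_total^2)
sum(item variances) = 10.6
k/(k-1) = 5/4 = 1.25
1 - 10.6/32.7 = 1 - 0.324159 = 0.675841
alpha = 1.25 * 0.675841
= 0.8448


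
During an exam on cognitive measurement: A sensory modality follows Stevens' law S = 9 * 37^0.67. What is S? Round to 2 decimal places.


S = 9 * 37^0.67
37^0.67 = 11.2382
S = 9 * 11.2382
= 101.14


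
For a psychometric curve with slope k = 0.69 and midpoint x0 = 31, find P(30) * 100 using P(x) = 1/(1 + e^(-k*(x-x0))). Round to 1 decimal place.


P(x) = 1/(1 + e^(-0.69*(30 - 31)))
Exponent = -0.69 * -1 = 0.69
e^(0.69) = 1.993716
P = 1/(1 + 1.993716) = 0.334033
Percentage = 33.4


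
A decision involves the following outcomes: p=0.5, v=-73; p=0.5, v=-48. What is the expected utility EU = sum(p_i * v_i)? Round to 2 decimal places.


EU = sum(p_i * v_i)
0.5 * -73 = -36.5
0.5 * -48 = -24.0
EU = -36.5 + -24.0
= -60.50


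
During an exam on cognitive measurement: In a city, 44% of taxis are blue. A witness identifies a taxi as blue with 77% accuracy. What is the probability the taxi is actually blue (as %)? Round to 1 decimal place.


P(blue | says blue) = P(says blue | blue)*P(blue) / [P(says blue | blue)*P(blue) + P(says blue | not blue)*P(not blue)]
Numerator = 0.77 * 0.44 = 0.3388
False identification = 0.23 * 0.56 = 0.1288
P = 0.3388 / (0.3388 + 0.1288)
= 0.3388 / 0.4676
As percentage = 72.5


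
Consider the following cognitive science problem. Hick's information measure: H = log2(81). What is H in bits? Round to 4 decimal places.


H = log2(n)
H = log2(81)
= 6.3399


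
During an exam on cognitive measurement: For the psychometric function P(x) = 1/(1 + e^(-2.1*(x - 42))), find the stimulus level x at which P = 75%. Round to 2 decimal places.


At P = 0.75: 0.75 = 1/(1 + e^(-k*(x-x0)))
Solving: e^(-k*(x-x0)) = 1/3
x = x0 + ln(3)/k
ln(3) = 1.0986
x = 42 + 1.0986/2.1
= 42 + 0.5231
= 42.52


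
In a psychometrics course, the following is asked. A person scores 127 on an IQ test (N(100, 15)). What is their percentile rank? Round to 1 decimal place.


z = (IQ - mean) / SD
z = (127 - 100) / 15 = 1.8
Percentile = Phi(1.8) * 100
Phi(1.8) = 0.96407
= 96.4


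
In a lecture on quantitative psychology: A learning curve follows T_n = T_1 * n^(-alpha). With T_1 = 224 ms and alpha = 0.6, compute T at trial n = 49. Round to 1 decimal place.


T_n = 224 * 49^(-0.6)
49^(-0.6) = 0.096802
T_n = 224 * 0.096802
= 21.7 ms


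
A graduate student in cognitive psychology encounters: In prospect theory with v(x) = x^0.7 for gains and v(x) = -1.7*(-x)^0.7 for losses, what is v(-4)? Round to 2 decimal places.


Since x = -4 < 0, use v(x) = -lambda*(-x)^alpha
(-x) = 4
4^0.7 = 2.639
v(-4) = -1.7 * 2.639
= -4.49


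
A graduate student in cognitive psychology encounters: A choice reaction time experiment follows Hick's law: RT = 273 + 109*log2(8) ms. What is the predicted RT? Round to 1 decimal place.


RT = 273 + 109 * log2(8)
log2(8) = 3.0
RT = 273 + 109 * 3.0
= 273 + 327.0
= 600.0 ms


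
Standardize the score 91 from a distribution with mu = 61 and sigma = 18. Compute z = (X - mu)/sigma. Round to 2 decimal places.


z = (X - mu) / sigma
= (91 - 61) / 18
= 30 / 18
= 1.67


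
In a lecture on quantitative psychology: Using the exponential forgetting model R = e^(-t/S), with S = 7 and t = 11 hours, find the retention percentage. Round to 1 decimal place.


R = e^(-t/S)
-t/S = -11/7 = -1.571429
R = e^(-1.571429) = 0.207748
Percentage = 0.207748 * 100
= 20.8


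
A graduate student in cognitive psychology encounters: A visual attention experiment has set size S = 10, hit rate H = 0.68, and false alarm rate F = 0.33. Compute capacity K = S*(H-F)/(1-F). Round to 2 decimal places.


K = S * (H - F) / (1 - F)
H - F = 0.35
1 - F = 0.67
K = 10 * 0.35 / 0.67
= 5.22


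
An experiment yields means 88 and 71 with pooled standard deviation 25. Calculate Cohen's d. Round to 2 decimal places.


Cohen's d = (M1 - M2) / S_pooled
= (88 - 71) / 25
= 17 / 25
= 0.68


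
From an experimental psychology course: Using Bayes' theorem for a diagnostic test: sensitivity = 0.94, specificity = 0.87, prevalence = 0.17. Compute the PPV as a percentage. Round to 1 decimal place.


PPV = (sens * prev) / (sens * prev + (1-spec) * (1-prev))
Numerator = 0.94 * 0.17 = 0.1598
P(positive and no disease) = (1 - spec) * (1 - prev) = (1 - 0.87) * (1 - 0.17) = 0.1079
Denominator = 0.1598 + 0.1079 = 0.2677
PPV = 0.1598 / 0.2677 = 0.596937
As percentage = 59.7


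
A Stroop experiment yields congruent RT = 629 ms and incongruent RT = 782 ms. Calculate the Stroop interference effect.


Stroop effect = RT(incongruent) - RT(congruent)
= 782 - 629
= 153 ms


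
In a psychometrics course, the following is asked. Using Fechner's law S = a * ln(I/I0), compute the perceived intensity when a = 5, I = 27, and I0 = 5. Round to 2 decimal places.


S = 5 * ln(27/5)
I/I0 = 5.4
ln(5.4) = 1.6864
S = 5 * 1.6864
= 8.43


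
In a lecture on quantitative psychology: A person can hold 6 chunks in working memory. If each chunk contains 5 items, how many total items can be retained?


Total items = chunks * items_per_chunk
= 6 * 5
= 30


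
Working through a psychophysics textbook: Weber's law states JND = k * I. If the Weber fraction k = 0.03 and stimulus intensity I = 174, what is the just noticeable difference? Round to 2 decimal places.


JND = k * I
JND = 0.03 * 174
= 5.22


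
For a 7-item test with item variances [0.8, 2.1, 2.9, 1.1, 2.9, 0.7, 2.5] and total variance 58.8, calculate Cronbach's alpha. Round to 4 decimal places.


alpha = (k/(k-1)) * (1 - sum(s_i^2)/s_total^2)
sum(item variances) = 13.0
k/(k-1) = 7/6 = 1.166667
1 - 13.0/58.8 = 1 - 0.221088 = 0.778912
alpha = 1.166667 * 0.778912
= 0.9087


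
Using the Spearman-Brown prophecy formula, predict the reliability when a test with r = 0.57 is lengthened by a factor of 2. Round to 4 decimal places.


r_new = n*r / (1 + (n-1)*r)
Numerator = 2 * 0.57 = 1.14
Denominator = 1 + 1 * 0.57 = 1.57
r_new = 1.14 / 1.57
= 0.7261


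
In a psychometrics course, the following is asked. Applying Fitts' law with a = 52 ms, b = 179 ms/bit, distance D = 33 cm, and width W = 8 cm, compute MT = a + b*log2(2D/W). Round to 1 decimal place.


MT = 52 + 179 * log2(2*33/8)
2D/W = 8.25
log2(8.25) = 3.0444
MT = 52 + 179 * 3.0444
= 596.9 ms


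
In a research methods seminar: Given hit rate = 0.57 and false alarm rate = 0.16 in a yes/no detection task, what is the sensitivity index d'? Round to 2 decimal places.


d' = z(HR) - z(FAR)
z(0.57) = 0.1764
z(0.16) = -0.9945
d' = 0.1764 - -0.9945
= 1.17


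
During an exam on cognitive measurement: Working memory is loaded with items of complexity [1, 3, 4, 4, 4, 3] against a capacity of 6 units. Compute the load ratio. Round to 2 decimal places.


Total complexity = 1 + 3 + 4 + 4 + 4 + 3 = 19
Load = total / capacity = 19 / 6
= 3.17


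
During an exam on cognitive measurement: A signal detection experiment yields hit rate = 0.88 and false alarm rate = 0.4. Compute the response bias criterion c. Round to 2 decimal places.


c = -0.5 * (z(HR) + z(FAR))
z(0.88) = 1.175
z(0.4) = -0.2533
c = -0.5 * (1.175 + -0.2533)
= -0.5 * 0.9217
= -0.46


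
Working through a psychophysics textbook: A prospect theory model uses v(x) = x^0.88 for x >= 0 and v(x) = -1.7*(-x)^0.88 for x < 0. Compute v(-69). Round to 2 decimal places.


Since x = -69 < 0, use v(x) = -lambda*(-x)^alpha
(-x) = 69
69^0.88 = 41.5133
v(-69) = -1.7 * 41.5133
= -70.57


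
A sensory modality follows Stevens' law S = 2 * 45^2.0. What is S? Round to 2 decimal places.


S = 2 * 45^2.0
45^2.0 = 2025.0
S = 2 * 2025.0
= 4050.00


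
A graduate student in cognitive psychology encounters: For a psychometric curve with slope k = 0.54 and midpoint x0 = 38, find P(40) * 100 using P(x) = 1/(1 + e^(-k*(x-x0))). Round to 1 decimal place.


P(x) = 1/(1 + e^(-0.54*(40 - 38)))
Exponent = -0.54 * 2 = -1.08
e^(-1.08) = 0.339596
P = 1/(1 + 0.339596) = 0.746494
Percentage = 74.6


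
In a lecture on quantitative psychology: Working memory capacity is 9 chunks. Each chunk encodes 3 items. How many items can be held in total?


Total items = chunks * items_per_chunk
= 9 * 3
= 27


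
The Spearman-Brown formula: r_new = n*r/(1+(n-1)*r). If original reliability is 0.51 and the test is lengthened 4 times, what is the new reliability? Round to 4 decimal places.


r_new = n*r / (1 + (n-1)*r)
Numerator = 4 * 0.51 = 2.04
Denominator = 1 + 3 * 0.51 = 2.53
r_new = 2.04 / 2.53
= 0.8063


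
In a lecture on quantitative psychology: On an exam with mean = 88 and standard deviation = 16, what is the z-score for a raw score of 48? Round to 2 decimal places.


z = (X - mu) / sigma
= (48 - 88) / 16
= -40 / 16
= -2.50


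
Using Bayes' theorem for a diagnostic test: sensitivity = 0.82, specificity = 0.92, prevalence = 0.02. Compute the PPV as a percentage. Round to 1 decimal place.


PPV = (sens * prev) / (sens * prev + (1-spec) * (1-prev))
Numerator = 0.82 * 0.02 = 0.0164
P(positive and no disease) = (1 - spec) * (1 - prev) = (1 - 0.92) * (1 - 0.02) = 0.0784
Denominator = 0.0164 + 0.0784 = 0.0948
PPV = 0.0164 / 0.0948 = 0.172996
As percentage = 17.3


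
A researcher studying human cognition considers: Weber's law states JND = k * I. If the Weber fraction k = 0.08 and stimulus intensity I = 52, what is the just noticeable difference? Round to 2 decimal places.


JND = k * I
JND = 0.08 * 52
= 4.16


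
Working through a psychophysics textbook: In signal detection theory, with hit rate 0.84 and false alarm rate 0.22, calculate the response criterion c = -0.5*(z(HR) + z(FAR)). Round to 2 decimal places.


c = -0.5 * (z(HR) + z(FAR))
z(0.84) = 0.9945
z(0.22) = -0.7722
c = -0.5 * (0.9945 + -0.7722)
= -0.5 * 0.2223
= -0.11


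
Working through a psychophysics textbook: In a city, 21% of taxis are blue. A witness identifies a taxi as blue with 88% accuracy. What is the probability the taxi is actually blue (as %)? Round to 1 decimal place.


P(blue | says blue) = P(says blue | blue)*P(blue) / [P(says blue | blue)*P(blue) + P(says blue | not blue)*P(not blue)]
Numerator = 0.88 * 0.21 = 0.1848
False identification = 0.12 * 0.79 = 0.0948
P = 0.1848 / (0.1848 + 0.0948)
= 0.1848 / 0.2796
As percentage = 66.1


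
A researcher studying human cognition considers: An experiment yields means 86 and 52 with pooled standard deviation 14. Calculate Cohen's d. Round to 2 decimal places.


Cohen's d = (M1 - M2) / S_pooled
= (86 - 52) / 14
= 34 / 14
= 2.43


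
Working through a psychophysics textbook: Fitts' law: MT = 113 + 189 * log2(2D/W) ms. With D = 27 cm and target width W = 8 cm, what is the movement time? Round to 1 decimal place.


MT = 113 + 189 * log2(2*27/8)
2D/W = 6.75
log2(6.75) = 2.7549
MT = 113 + 189 * 2.7549
= 633.7 ms


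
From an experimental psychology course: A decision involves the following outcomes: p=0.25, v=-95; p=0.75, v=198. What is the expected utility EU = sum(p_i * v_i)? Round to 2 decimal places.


EU = sum(p_i * v_i)
0.25 * -95 = -23.75
0.75 * 198 = 148.5
EU = -23.75 + 148.5
= 124.75


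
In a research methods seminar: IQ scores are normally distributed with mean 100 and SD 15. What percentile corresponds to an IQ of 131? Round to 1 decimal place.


z = (IQ - mean) / SD
z = (131 - 100) / 15 = 2.0667
Percentile = Phi(2.0667) * 100
Phi(2.0667) = 0.980619
= 98.1


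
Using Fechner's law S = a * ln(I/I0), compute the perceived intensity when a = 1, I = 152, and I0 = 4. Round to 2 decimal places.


S = 1 * ln(152/4)
I/I0 = 38.0
ln(38.0) = 3.6376
S = 1 * 3.6376
= 3.64


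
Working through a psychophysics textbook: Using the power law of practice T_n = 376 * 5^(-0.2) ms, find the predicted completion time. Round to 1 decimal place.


T_n = 376 * 5^(-0.2)
5^(-0.2) = 0.72478
T_n = 376 * 0.72478
= 272.5 ms


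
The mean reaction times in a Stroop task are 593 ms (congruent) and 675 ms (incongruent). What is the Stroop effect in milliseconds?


Stroop effect = RT(incongruent) - RT(congruent)
= 675 - 593
= 82 ms


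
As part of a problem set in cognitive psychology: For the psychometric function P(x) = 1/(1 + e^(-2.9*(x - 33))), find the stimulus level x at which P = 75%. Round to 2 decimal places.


At P = 0.75: 0.75 = 1/(1 + e^(-k*(x-x0)))
Solving: e^(-k*(x-x0)) = 1/3
x = x0 + ln(3)/k
ln(3) = 1.0986
x = 33 + 1.0986/2.9
= 33 + 0.3788
= 33.38


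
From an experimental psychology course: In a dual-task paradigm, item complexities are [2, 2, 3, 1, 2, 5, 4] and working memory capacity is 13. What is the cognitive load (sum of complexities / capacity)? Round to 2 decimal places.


Total complexity = 2 + 2 + 3 + 1 + 2 + 5 + 4 = 19
Load = total / capacity = 19 / 13
= 1.46


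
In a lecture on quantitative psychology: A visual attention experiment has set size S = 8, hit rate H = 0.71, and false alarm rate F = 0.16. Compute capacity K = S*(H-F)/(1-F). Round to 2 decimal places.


K = S * (H - F) / (1 - F)
H - F = 0.55
1 - F = 0.84
K = 8 * 0.55 / 0.84
= 5.24


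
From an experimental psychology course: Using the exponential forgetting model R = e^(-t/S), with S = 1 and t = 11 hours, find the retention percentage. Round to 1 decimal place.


R = e^(-t/S)
-t/S = -11/1 = -11.0
R = e^(-11.0) = 1.7e-05
Percentage = 1.7e-05 * 100
= 0.0


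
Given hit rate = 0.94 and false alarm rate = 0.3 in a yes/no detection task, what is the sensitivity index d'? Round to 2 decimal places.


d' = z(HR) - z(FAR)
z(0.94) = 1.5548
z(0.3) = -0.5244
d' = 1.5548 - -0.5244
= 2.08


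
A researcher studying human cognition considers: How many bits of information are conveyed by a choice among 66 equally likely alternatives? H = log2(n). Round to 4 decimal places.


H = log2(n)
H = log2(66)
= 6.0444


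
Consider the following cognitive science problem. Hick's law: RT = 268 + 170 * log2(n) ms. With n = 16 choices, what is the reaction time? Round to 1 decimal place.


RT = 268 + 170 * log2(16)
log2(16) = 4.0
RT = 268 + 170 * 4.0
= 268 + 680.0
= 948.0 ms


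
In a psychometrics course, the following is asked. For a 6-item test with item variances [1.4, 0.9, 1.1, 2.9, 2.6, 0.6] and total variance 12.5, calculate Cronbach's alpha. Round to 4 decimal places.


alpha = (k/(k-1)) * (1 - sum(s_i^2)/s_total^2)
sum(item variances) = 9.5
k/(k-1) = 6/5 = 1.2
1 - 9.5/12.5 = 1 - 0.76 = 0.24
alpha = 1.2 * 0.24
= 0.2880


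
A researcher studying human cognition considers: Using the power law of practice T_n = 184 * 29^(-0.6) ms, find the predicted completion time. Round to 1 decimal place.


T_n = 184 * 29^(-0.6)
29^(-0.6) = 0.132605
T_n = 184 * 0.132605
= 24.4 ms


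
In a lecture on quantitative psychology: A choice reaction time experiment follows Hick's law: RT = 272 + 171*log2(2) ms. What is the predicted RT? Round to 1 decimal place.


RT = 272 + 171 * log2(2)
log2(2) = 1.0
RT = 272 + 171 * 1.0
= 272 + 171.0
= 443.0 ms


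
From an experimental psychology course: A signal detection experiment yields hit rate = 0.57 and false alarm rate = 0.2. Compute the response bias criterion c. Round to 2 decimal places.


c = -0.5 * (z(HR) + z(FAR))
z(0.57) = 0.1764
z(0.2) = -0.8416
c = -0.5 * (0.1764 + -0.8416)
= -0.5 * -0.6652
= 0.33


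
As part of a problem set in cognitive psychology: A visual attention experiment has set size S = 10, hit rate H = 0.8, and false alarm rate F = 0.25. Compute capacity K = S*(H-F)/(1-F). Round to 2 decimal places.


K = S * (H - F) / (1 - F)
H - F = 0.55
1 - F = 0.75
K = 10 * 0.55 / 0.75
= 7.33


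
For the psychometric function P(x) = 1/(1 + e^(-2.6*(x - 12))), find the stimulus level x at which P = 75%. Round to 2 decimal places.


At P = 0.75: 0.75 = 1/(1 + e^(-k*(x-x0)))
Solving: e^(-k*(x-x0)) = 1/3
x = x0 + ln(3)/k
ln(3) = 1.0986
x = 12 + 1.0986/2.6
= 12 + 0.4225
= 12.42


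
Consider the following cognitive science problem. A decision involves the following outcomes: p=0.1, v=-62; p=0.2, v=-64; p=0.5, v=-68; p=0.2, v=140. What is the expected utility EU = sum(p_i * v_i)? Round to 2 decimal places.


EU = sum(p_i * v_i)
0.1 * -62 = -6.2
0.2 * -64 = -12.8
0.5 * -68 = -34.0
0.2 * 140 = 28.0
EU = -6.2 + -12.8 + -34.0 + 28.0
= -25.00


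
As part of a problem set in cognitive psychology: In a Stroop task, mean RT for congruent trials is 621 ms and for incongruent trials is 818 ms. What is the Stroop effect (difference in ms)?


Stroop effect = RT(incongruent) - RT(congruent)
= 818 - 621
= 197 ms


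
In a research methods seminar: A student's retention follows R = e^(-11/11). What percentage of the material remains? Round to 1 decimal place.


R = e^(-t/S)
-t/S = -11/11 = -1.0
R = e^(-1.0) = 0.367879
Percentage = 0.367879 * 100
= 36.8


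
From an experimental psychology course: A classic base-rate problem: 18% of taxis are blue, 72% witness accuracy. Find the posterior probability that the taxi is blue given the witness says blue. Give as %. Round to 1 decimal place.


P(blue | says blue) = P(says blue | blue)*P(blue) / [P(says blue | blue)*P(blue) + P(says blue | not blue)*P(not blue)]
Numerator = 0.72 * 0.18 = 0.1296
False identification = 0.28 * 0.82 = 0.2296
P = 0.1296 / (0.1296 + 0.2296)
= 0.1296 / 0.3592
As percentage = 36.1


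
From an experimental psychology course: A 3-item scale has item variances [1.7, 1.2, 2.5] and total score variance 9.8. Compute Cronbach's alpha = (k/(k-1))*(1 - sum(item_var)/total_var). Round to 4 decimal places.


alpha = (k/(k-1)) * (1 - sum(s_i^2)/s_total^2)
sum(item variances) = 5.4
k/(k-1) = 3/2 = 1.5
1 - 5.4/9.8 = 1 - 0.55102 = 0.44898
alpha = 1.5 * 0.44898
= 0.6735


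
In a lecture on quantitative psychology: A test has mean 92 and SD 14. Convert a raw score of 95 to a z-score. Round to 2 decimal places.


z = (X - mu) / sigma
= (95 - 92) / 14
= 3 / 14
= 0.21


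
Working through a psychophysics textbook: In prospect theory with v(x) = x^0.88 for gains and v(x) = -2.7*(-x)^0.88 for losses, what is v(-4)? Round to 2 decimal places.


Since x = -4 < 0, use v(x) = -lambda*(-x)^alpha
(-x) = 4
4^0.88 = 3.387
v(-4) = -2.7 * 3.387
= -9.14


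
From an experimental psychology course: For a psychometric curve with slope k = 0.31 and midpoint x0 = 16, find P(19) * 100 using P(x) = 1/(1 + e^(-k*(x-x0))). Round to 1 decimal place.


P(x) = 1/(1 + e^(-0.31*(19 - 16)))
Exponent = -0.31 * 3 = -0.93
e^(-0.93) = 0.394554
P = 1/(1 + 0.394554) = 0.717075
Percentage = 71.7


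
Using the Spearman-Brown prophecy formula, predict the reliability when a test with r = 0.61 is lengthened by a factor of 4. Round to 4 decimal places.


r_new = n*r / (1 + (n-1)*r)
Numerator = 4 * 0.61 = 2.44
Denominator = 1 + 3 * 0.61 = 2.83
r_new = 2.44 / 2.83
= 0.8622


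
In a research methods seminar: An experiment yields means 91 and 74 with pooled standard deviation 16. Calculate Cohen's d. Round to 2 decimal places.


Cohen's d = (M1 - M2) / S_pooled
= (91 - 74) / 16
= 17 / 16
= 1.06


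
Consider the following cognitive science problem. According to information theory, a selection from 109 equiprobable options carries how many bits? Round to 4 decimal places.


H = log2(n)
H = log2(109)
= 6.7682
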